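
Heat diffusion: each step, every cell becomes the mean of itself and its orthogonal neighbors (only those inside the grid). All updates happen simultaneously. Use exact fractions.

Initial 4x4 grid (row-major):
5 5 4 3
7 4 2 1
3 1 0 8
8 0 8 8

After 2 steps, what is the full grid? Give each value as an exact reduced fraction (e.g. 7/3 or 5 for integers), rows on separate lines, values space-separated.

After step 1:
  17/3 9/2 7/2 8/3
  19/4 19/5 11/5 7/2
  19/4 8/5 19/5 17/4
  11/3 17/4 4 8
After step 2:
  179/36 131/30 193/60 29/9
  569/120 337/100 84/25 757/240
  443/120 91/25 317/100 391/80
  38/9 811/240 401/80 65/12

Answer: 179/36 131/30 193/60 29/9
569/120 337/100 84/25 757/240
443/120 91/25 317/100 391/80
38/9 811/240 401/80 65/12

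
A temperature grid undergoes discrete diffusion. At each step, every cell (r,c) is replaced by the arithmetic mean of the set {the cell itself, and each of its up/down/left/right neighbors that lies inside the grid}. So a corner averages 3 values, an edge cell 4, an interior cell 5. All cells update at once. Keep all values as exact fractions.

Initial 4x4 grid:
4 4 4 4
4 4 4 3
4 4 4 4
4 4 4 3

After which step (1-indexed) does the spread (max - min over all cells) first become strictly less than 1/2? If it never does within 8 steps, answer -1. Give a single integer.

Step 1: max=4, min=7/2, spread=1/2
Step 2: max=4, min=131/36, spread=13/36
  -> spread < 1/2 first at step 2
Step 3: max=4, min=26743/7200, spread=2057/7200
Step 4: max=3991/1000, min=7604/2025, spread=19111/81000
Step 5: max=13421/3375, min=24534331/6480000, spread=1233989/6480000
Step 6: max=8566019/2160000, min=55467679/14580000, spread=9411797/58320000
Step 7: max=1537301/388800, min=334302869/87480000, spread=362183/2733750
Step 8: max=38342970137/9720000000, min=50288436907/13122000000, spread=29491455559/262440000000

Answer: 2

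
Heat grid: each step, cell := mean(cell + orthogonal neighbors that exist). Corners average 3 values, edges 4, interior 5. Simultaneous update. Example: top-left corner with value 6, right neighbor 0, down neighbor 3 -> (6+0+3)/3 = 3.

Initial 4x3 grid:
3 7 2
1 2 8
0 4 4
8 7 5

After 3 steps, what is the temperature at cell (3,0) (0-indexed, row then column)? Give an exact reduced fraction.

Step 1: cell (3,0) = 5
Step 2: cell (3,0) = 19/4
Step 3: cell (3,0) = 3113/720
Full grid after step 3:
  7489/2160 26903/7200 9739/2160
  22933/7200 12097/3000 30733/7200
  9421/2400 6161/1500 34763/7200
  3113/720 2213/450 10769/2160

Answer: 3113/720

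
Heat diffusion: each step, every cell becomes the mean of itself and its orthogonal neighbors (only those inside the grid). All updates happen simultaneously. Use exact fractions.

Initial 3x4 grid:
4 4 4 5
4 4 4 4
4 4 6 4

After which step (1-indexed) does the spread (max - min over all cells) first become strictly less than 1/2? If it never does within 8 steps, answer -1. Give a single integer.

Step 1: max=14/3, min=4, spread=2/3
Step 2: max=271/60, min=4, spread=31/60
Step 3: max=9649/2160, min=193/48, spread=241/540
  -> spread < 1/2 first at step 3
Step 4: max=570563/129600, min=29351/7200, spread=8449/25920
Step 5: max=34038757/7776000, min=885977/216000, spread=428717/1555200
Step 6: max=2027746943/466560000, min=26777819/6480000, spread=3989759/18662400
Step 7: max=121132828837/27993600000, min=807011273/194400000, spread=196928221/1119744000
Step 8: max=7238092854383/1679616000000, min=24313533191/5832000000, spread=1886362363/13436928000

Answer: 3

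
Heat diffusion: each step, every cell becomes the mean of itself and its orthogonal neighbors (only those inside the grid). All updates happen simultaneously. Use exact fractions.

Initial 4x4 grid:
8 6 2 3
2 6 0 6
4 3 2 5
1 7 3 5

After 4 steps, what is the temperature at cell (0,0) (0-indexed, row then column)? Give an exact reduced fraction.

Step 1: cell (0,0) = 16/3
Step 2: cell (0,0) = 95/18
Step 3: cell (0,0) = 9779/2160
Step 4: cell (0,0) = 57589/12960
Full grid after step 4:
  57589/12960 881711/216000 828439/216000 230407/64800
  221219/54000 727559/180000 651937/180000 396827/108000
  70753/18000 14741/4000 683627/180000 399499/108000
  79373/21600 273667/72000 808913/216000 254597/64800

Answer: 57589/12960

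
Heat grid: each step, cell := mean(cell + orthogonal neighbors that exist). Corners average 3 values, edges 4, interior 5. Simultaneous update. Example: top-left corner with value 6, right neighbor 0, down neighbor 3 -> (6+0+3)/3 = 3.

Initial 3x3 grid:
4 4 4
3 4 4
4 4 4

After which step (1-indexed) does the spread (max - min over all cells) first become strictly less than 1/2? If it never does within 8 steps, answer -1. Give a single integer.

Answer: 1

Derivation:
Step 1: max=4, min=11/3, spread=1/3
  -> spread < 1/2 first at step 1
Step 2: max=4, min=893/240, spread=67/240
Step 3: max=793/200, min=8203/2160, spread=1807/10800
Step 4: max=21239/5400, min=3298037/864000, spread=33401/288000
Step 5: max=2116609/540000, min=29874067/7776000, spread=3025513/38880000
Step 6: max=112444051/28800000, min=11976673133/3110400000, spread=53531/995328
Step 7: max=30312883949/7776000000, min=720463074151/186624000000, spread=450953/11943936
Step 8: max=3631471389481/933120000000, min=43280856439397/11197440000000, spread=3799043/143327232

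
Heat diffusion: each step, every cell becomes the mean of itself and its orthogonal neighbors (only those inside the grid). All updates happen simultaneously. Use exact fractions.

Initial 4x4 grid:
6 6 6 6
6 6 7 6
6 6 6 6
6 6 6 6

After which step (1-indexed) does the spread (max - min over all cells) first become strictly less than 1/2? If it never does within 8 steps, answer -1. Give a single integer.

Step 1: max=25/4, min=6, spread=1/4
  -> spread < 1/2 first at step 1
Step 2: max=311/50, min=6, spread=11/50
Step 3: max=14767/2400, min=6, spread=367/2400
Step 4: max=66371/10800, min=3613/600, spread=1337/10800
Step 5: max=1985669/324000, min=108469/18000, spread=33227/324000
Step 6: max=59534327/9720000, min=652049/108000, spread=849917/9720000
Step 7: max=1783314347/291600000, min=9788533/1620000, spread=21378407/291600000
Step 8: max=53454462371/8748000000, min=2939688343/486000000, spread=540072197/8748000000

Answer: 1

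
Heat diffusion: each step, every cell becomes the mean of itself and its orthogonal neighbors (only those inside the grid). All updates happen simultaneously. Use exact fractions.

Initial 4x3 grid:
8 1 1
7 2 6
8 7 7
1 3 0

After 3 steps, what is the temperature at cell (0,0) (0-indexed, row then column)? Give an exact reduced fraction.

Answer: 641/135

Derivation:
Step 1: cell (0,0) = 16/3
Step 2: cell (0,0) = 175/36
Step 3: cell (0,0) = 641/135
Full grid after step 3:
  641/135 499/120 1007/270
  1831/360 114/25 2947/720
  197/40 5521/1200 3041/720
  357/80 11831/2880 8639/2160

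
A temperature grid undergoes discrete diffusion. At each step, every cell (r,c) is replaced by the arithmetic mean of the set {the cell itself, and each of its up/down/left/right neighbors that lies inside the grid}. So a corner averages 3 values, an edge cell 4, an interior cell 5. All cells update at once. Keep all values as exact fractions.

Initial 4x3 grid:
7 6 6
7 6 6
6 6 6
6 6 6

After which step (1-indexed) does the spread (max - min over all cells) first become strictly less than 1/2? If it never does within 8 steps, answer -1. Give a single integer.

Answer: 2

Derivation:
Step 1: max=20/3, min=6, spread=2/3
Step 2: max=233/36, min=6, spread=17/36
  -> spread < 1/2 first at step 2
Step 3: max=862/135, min=6, spread=52/135
Step 4: max=818849/129600, min=10847/1800, spread=7573/25920
Step 5: max=48825001/7776000, min=163217/27000, spread=363701/1555200
Step 6: max=2915213999/466560000, min=4367413/720000, spread=681043/3732480
Step 7: max=174330937141/27993600000, min=1182282089/194400000, spread=163292653/1119744000
Step 8: max=10432523884319/1679616000000, min=35549139163/5832000000, spread=1554974443/13436928000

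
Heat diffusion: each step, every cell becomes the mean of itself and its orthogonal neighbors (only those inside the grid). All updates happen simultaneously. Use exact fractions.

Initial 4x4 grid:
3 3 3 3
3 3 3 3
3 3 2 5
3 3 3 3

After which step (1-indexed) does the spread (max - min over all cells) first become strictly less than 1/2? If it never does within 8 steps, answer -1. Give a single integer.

Step 1: max=11/3, min=11/4, spread=11/12
Step 2: max=817/240, min=231/80, spread=31/60
Step 3: max=3521/1080, min=5887/2000, spread=17101/54000
  -> spread < 1/2 first at step 3
Step 4: max=689413/216000, min=35533/12000, spread=49819/216000
Step 5: max=3068279/972000, min=643051/216000, spread=349099/1944000
Step 6: max=608010487/194400000, min=16121653/5400000, spread=27630979/194400000
Step 7: max=2723964341/874800000, min=323344939/108000000, spread=1048703351/8748000000
Step 8: max=81335246669/26244000000, min=486458689/162000000, spread=2528939051/26244000000

Answer: 3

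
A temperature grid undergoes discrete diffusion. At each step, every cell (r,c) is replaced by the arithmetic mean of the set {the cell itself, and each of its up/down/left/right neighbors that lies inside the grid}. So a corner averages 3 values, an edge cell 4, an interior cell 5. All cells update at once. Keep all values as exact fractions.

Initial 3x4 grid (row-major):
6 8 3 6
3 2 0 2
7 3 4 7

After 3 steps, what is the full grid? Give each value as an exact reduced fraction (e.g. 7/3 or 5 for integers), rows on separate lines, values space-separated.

After step 1:
  17/3 19/4 17/4 11/3
  9/2 16/5 11/5 15/4
  13/3 4 7/2 13/3
After step 2:
  179/36 67/15 223/60 35/9
  177/40 373/100 169/50 279/80
  77/18 451/120 421/120 139/36
After step 3:
  4991/1080 15197/3600 13907/3600 7987/2160
  3481/800 494/125 7129/2000 5847/1600
  2243/540 13747/3600 13057/3600 7817/2160

Answer: 4991/1080 15197/3600 13907/3600 7987/2160
3481/800 494/125 7129/2000 5847/1600
2243/540 13747/3600 13057/3600 7817/2160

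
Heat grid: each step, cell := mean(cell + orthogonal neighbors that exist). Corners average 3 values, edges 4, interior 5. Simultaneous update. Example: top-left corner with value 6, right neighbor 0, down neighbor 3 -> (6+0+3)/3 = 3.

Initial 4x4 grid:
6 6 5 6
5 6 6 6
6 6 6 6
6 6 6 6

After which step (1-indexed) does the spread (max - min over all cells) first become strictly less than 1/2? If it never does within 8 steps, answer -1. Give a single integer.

Answer: 1

Derivation:
Step 1: max=6, min=17/3, spread=1/3
  -> spread < 1/2 first at step 1
Step 2: max=6, min=103/18, spread=5/18
Step 3: max=6, min=3097/540, spread=143/540
Step 4: max=1346/225, min=93319/16200, spread=3593/16200
Step 5: max=161131/27000, min=561671/97200, spread=92003/486000
Step 6: max=200933/33750, min=84485143/14580000, spread=2317913/14580000
Step 7: max=46201/7776, min=2540241727/437400000, spread=58564523/437400000
Step 8: max=2161861007/364500000, min=76350473419/13122000000, spread=1476522833/13122000000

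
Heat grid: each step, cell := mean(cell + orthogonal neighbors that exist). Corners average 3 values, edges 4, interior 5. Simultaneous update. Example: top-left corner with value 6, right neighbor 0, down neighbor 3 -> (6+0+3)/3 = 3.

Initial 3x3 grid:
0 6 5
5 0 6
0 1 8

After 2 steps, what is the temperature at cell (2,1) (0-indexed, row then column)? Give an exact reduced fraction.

Step 1: cell (2,1) = 9/4
Step 2: cell (2,1) = 257/80
Full grid after step 2:
  23/9 941/240 79/18
  631/240 73/25 1141/240
  11/6 257/80 4

Answer: 257/80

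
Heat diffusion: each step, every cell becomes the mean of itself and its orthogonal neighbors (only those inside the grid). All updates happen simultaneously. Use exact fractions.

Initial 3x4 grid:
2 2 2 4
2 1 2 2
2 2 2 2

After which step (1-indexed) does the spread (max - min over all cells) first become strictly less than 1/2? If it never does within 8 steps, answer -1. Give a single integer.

Step 1: max=8/3, min=7/4, spread=11/12
Step 2: max=23/9, min=177/100, spread=707/900
Step 3: max=5023/2160, min=8789/4800, spread=21359/43200
  -> spread < 1/2 first at step 3
Step 4: max=73583/32400, min=79849/43200, spread=10957/25920
Step 5: max=8537309/3888000, min=4882781/2592000, spread=97051/311040
Step 6: max=504749281/233280000, min=295115179/155520000, spread=4966121/18662400
Step 7: max=29820599579/13996800000, min=17931099761/9331200000, spread=46783199/223948800
Step 8: max=1772439854761/839808000000, min=1084596989299/559872000000, spread=2328709933/13436928000

Answer: 3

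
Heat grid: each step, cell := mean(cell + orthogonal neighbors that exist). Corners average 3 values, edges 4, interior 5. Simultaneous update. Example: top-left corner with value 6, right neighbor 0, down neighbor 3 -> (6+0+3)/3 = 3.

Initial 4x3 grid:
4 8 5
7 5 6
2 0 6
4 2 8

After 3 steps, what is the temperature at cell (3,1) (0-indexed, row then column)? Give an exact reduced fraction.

Answer: 3073/800

Derivation:
Step 1: cell (3,1) = 7/2
Step 2: cell (3,1) = 29/8
Step 3: cell (3,1) = 3073/800
Full grid after step 3:
  11597/2160 39247/7200 3083/540
  33047/7200 29881/6000 18661/3600
  27547/7200 8167/2000 2117/450
  1457/432 3073/800 233/54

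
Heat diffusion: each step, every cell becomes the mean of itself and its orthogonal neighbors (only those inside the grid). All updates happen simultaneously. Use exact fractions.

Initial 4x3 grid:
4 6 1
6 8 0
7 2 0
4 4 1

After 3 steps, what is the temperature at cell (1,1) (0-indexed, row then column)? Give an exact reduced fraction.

Answer: 23473/6000

Derivation:
Step 1: cell (1,1) = 22/5
Step 2: cell (1,1) = 437/100
Step 3: cell (1,1) = 23473/6000
Full grid after step 3:
  10679/2160 61667/14400 7019/2160
  18043/3600 23473/6000 5459/1800
  1777/400 22093/6000 548/225
  3029/720 45587/14400 5287/2160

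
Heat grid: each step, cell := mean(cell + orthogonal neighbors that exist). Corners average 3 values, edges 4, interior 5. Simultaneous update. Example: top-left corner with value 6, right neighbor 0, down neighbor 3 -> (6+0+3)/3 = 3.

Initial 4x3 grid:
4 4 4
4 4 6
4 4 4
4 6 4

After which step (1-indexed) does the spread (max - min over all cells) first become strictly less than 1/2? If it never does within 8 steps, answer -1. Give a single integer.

Answer: 3

Derivation:
Step 1: max=14/3, min=4, spread=2/3
Step 2: max=547/120, min=4, spread=67/120
Step 3: max=4907/1080, min=371/90, spread=91/216
  -> spread < 1/2 first at step 3
Step 4: max=291523/64800, min=11257/2700, spread=4271/12960
Step 5: max=17380997/3888000, min=25289/6000, spread=39749/155520
Step 6: max=1037018023/233280000, min=5156419/1215000, spread=1879423/9331200
Step 7: max=61945111157/13996800000, min=1244279959/291600000, spread=3551477/22394880
Step 8: max=3703587076063/839808000000, min=6246151213/1458000000, spread=846431819/6718464000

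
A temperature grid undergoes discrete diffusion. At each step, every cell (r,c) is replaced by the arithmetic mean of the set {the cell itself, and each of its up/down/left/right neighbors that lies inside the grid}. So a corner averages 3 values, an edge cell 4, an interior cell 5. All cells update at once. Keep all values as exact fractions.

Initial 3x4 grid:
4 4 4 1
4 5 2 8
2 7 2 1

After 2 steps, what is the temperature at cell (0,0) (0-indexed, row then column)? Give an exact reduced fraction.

Answer: 4

Derivation:
Step 1: cell (0,0) = 4
Step 2: cell (0,0) = 4
Full grid after step 2:
  4 77/20 233/60 121/36
  989/240 103/25 347/100 19/5
  145/36 59/15 223/60 29/9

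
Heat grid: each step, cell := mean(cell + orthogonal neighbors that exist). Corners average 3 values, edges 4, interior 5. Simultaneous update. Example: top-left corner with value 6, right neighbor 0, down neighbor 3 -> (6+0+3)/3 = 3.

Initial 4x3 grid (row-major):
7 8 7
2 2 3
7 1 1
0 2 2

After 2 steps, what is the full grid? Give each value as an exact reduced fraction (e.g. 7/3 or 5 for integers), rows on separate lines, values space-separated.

Answer: 97/18 313/60 61/12
119/30 391/100 71/20
63/20 113/50 139/60
9/4 511/240 14/9

Derivation:
After step 1:
  17/3 6 6
  9/2 16/5 13/4
  5/2 13/5 7/4
  3 5/4 5/3
After step 2:
  97/18 313/60 61/12
  119/30 391/100 71/20
  63/20 113/50 139/60
  9/4 511/240 14/9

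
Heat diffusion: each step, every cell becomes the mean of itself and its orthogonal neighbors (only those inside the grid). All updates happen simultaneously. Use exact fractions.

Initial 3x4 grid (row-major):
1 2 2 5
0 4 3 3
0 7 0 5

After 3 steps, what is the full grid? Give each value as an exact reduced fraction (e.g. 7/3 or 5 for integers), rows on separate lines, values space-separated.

Answer: 697/360 5387/2400 21281/7200 6689/2160
28537/14400 3887/1500 5751/2000 1993/600
5087/2160 9343/3600 5689/1800 3407/1080

Derivation:
After step 1:
  1 9/4 3 10/3
  5/4 16/5 12/5 4
  7/3 11/4 15/4 8/3
After step 2:
  3/2 189/80 659/240 31/9
  467/240 237/100 327/100 31/10
  19/9 361/120 347/120 125/36
After step 3:
  697/360 5387/2400 21281/7200 6689/2160
  28537/14400 3887/1500 5751/2000 1993/600
  5087/2160 9343/3600 5689/1800 3407/1080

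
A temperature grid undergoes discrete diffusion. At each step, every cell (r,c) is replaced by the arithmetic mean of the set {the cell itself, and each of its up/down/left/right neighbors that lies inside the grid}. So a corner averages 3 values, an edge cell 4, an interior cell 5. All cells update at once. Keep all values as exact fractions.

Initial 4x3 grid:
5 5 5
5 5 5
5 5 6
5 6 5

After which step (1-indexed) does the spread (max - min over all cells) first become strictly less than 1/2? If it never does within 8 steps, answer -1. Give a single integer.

Answer: 2

Derivation:
Step 1: max=17/3, min=5, spread=2/3
Step 2: max=433/80, min=5, spread=33/80
  -> spread < 1/2 first at step 2
Step 3: max=11659/2160, min=5, spread=859/2160
Step 4: max=689603/129600, min=9079/1800, spread=7183/25920
Step 5: max=41219077/7776000, min=546211/108000, spread=378377/1555200
Step 6: max=2458461623/466560000, min=5489789/1080000, spread=3474911/18662400
Step 7: max=147050800357/27993600000, min=495453989/97200000, spread=174402061/1119744000
Step 8: max=8795364566063/1679616000000, min=59631816727/11664000000, spread=1667063659/13436928000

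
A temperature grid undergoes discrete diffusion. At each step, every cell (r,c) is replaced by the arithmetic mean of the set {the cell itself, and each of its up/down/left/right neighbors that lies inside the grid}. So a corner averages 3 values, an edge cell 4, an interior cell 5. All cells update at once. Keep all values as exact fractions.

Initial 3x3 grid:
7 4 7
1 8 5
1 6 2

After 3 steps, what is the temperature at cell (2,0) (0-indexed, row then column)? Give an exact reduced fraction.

Step 1: cell (2,0) = 8/3
Step 2: cell (2,0) = 67/18
Step 3: cell (2,0) = 4199/1080
Full grid after step 3:
  3361/720 37643/7200 2867/540
  63461/14400 13891/3000 36943/7200
  4199/1080 20987/4800 9863/2160

Answer: 4199/1080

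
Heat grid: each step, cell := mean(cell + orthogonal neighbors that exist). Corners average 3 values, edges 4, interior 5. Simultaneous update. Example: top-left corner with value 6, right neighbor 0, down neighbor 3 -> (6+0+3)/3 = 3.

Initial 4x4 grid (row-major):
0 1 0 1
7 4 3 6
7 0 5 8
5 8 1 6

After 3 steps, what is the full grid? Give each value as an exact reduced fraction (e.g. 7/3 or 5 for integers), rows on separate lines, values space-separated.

After step 1:
  8/3 5/4 5/4 7/3
  9/2 3 18/5 9/2
  19/4 24/5 17/5 25/4
  20/3 7/2 5 5
After step 2:
  101/36 49/24 253/120 97/36
  179/48 343/100 63/20 1001/240
  1243/240 389/100 461/100 383/80
  179/36 599/120 169/40 65/12
After step 3:
  1235/432 9347/3600 1799/720 6461/2160
  27259/7200 19489/6000 20963/6000 5329/1440
  31987/7200 26521/6000 1653/400 3797/800
  10903/2160 16271/3600 5773/1200 3463/720

Answer: 1235/432 9347/3600 1799/720 6461/2160
27259/7200 19489/6000 20963/6000 5329/1440
31987/7200 26521/6000 1653/400 3797/800
10903/2160 16271/3600 5773/1200 3463/720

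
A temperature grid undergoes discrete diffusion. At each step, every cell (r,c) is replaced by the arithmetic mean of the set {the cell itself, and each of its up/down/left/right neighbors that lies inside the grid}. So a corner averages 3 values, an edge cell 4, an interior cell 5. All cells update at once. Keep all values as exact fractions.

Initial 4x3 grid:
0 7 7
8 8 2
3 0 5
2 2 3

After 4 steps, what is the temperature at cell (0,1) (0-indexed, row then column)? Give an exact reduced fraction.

Step 1: cell (0,1) = 11/2
Step 2: cell (0,1) = 125/24
Step 3: cell (0,1) = 37091/7200
Step 4: cell (0,1) = 2120809/432000
Full grid after step 4:
  11653/2400 2120809/432000 321581/64800
  17303/4000 805751/180000 478681/108000
  388861/108000 1278227/360000 399361/108000
  390637/129600 2645533/864000 399937/129600

Answer: 2120809/432000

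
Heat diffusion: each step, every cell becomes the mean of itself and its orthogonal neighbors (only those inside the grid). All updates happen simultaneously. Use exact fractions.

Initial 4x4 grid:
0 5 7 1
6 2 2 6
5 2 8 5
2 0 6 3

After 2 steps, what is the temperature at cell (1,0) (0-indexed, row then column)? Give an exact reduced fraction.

Step 1: cell (1,0) = 13/4
Step 2: cell (1,0) = 211/60
Full grid after step 2:
  125/36 859/240 203/48 143/36
  211/60 371/100 81/20 14/3
  191/60 353/100 91/20 137/30
  103/36 749/240 961/240 173/36

Answer: 211/60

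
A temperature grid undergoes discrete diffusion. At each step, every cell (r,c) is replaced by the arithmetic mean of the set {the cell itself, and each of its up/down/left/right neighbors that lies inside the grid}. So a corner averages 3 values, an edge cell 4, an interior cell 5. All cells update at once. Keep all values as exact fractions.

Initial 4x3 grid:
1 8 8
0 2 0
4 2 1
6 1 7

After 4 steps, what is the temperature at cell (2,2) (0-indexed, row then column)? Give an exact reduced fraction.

Step 1: cell (2,2) = 5/2
Step 2: cell (2,2) = 41/16
Step 3: cell (2,2) = 2351/800
Step 4: cell (2,2) = 213781/72000
Full grid after step 4:
  136261/43200 2923337/864000 454183/129600
  213361/72000 1099903/360000 700583/216000
  621343/216000 132991/45000 213781/72000
  197539/64800 324269/108000 2419/800

Answer: 213781/72000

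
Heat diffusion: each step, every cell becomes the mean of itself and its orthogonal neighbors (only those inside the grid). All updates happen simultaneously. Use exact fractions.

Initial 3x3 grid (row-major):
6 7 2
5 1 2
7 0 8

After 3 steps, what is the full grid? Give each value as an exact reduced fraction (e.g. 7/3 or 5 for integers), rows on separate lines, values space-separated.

Answer: 649/144 1487/360 1601/432
4177/960 193/50 3427/960
589/144 2729/720 1501/432

Derivation:
After step 1:
  6 4 11/3
  19/4 3 13/4
  4 4 10/3
After step 2:
  59/12 25/6 131/36
  71/16 19/5 53/16
  17/4 43/12 127/36
After step 3:
  649/144 1487/360 1601/432
  4177/960 193/50 3427/960
  589/144 2729/720 1501/432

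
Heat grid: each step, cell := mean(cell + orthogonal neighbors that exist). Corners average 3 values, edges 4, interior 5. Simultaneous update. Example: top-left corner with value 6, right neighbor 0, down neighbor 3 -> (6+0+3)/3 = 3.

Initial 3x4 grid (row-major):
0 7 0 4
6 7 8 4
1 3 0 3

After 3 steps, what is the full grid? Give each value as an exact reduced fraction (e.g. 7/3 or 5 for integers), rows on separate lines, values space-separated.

Answer: 9227/2160 5797/1440 6131/1440 1001/270
1099/288 323/75 1497/400 3737/960
8267/2160 5107/1440 5461/1440 901/270

Derivation:
After step 1:
  13/3 7/2 19/4 8/3
  7/2 31/5 19/5 19/4
  10/3 11/4 7/2 7/3
After step 2:
  34/9 1127/240 883/240 73/18
  521/120 79/20 23/5 271/80
  115/36 947/240 743/240 127/36
After step 3:
  9227/2160 5797/1440 6131/1440 1001/270
  1099/288 323/75 1497/400 3737/960
  8267/2160 5107/1440 5461/1440 901/270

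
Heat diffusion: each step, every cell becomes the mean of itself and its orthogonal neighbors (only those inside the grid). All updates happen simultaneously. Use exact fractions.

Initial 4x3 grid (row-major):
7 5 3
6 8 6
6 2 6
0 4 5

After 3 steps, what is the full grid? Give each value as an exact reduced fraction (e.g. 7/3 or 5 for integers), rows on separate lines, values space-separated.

Answer: 511/90 82007/14400 11509/2160
4409/800 15659/3000 1208/225
31721/7200 14419/3000 5641/1200
2153/540 56707/14400 1073/240

Derivation:
After step 1:
  6 23/4 14/3
  27/4 27/5 23/4
  7/2 26/5 19/4
  10/3 11/4 5
After step 2:
  37/6 1309/240 97/18
  433/80 577/100 617/120
  1127/240 108/25 207/40
  115/36 977/240 25/6
After step 3:
  511/90 82007/14400 11509/2160
  4409/800 15659/3000 1208/225
  31721/7200 14419/3000 5641/1200
  2153/540 56707/14400 1073/240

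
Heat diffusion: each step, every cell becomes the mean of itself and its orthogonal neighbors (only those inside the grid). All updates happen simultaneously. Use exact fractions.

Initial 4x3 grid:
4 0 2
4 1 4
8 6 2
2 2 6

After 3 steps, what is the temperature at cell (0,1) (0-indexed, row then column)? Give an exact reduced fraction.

Step 1: cell (0,1) = 7/4
Step 2: cell (0,1) = 113/48
Step 3: cell (0,1) = 36911/14400
Full grid after step 3:
  323/108 36911/14400 175/72
  25003/7200 19309/6000 6851/2400
  3277/800 1394/375 25943/7200
  2971/720 14509/3600 8063/2160

Answer: 36911/14400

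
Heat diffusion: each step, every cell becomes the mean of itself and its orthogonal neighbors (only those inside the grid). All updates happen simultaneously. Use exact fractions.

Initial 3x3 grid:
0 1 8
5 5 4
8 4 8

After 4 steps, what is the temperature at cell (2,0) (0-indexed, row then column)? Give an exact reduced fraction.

Step 1: cell (2,0) = 17/3
Step 2: cell (2,0) = 197/36
Step 3: cell (2,0) = 10603/2160
Step 4: cell (2,0) = 635381/129600
Full grid after step 4:
  21719/5400 1780501/432000 584281/129600
  1878251/432000 844937/180000 4173127/864000
  635381/129600 161301/32000 342803/64800

Answer: 635381/129600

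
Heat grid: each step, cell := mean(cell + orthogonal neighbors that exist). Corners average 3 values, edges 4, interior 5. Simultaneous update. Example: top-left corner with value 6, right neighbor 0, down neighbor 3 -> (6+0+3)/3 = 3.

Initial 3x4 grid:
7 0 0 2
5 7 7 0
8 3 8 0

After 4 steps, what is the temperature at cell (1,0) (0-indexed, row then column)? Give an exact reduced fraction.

Answer: 4269269/864000

Derivation:
Step 1: cell (1,0) = 27/4
Step 2: cell (1,0) = 1229/240
Step 3: cell (1,0) = 76231/14400
Step 4: cell (1,0) = 4269269/864000
Full grid after step 4:
  198557/43200 95269/24000 696121/216000 342041/129600
  4269269/864000 1638001/360000 1288051/360000 2613119/864000
  693121/129600 522523/108000 443123/108000 441191/129600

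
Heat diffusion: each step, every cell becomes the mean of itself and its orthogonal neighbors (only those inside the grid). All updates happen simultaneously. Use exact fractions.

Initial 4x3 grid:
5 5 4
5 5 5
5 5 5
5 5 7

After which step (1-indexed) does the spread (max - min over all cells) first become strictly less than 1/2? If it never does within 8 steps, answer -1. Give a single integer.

Answer: 4

Derivation:
Step 1: max=17/3, min=14/3, spread=1
Step 2: max=50/9, min=85/18, spread=5/6
Step 3: max=2315/432, min=13963/2880, spread=4411/8640
Step 4: max=34351/6480, min=126643/25920, spread=3587/8640
  -> spread < 1/2 first at step 4
Step 5: max=4071067/777600, min=50988211/10368000, spread=9878047/31104000
Step 6: max=242765783/46656000, min=153855167/31104000, spread=4793213/18662400
Step 7: max=14481647257/2799360000, min=185277284011/37324800000, spread=23434038247/111974400000
Step 8: max=865615322963/167961600000, min=557807485567/111974400000, spread=2312327569/13436928000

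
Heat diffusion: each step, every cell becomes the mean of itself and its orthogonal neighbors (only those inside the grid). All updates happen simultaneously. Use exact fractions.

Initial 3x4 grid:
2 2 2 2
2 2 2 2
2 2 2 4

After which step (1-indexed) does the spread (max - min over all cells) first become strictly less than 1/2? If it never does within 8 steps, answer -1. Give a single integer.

Answer: 3

Derivation:
Step 1: max=8/3, min=2, spread=2/3
Step 2: max=23/9, min=2, spread=5/9
Step 3: max=257/108, min=2, spread=41/108
  -> spread < 1/2 first at step 3
Step 4: max=30137/12960, min=2, spread=4217/12960
Step 5: max=1764349/777600, min=7279/3600, spread=38417/155520
Step 6: max=104512211/46656000, min=146597/72000, spread=1903471/9331200
Step 7: max=6199709089/2799360000, min=4435759/2160000, spread=18038617/111974400
Step 8: max=369191382851/167961600000, min=401726759/194400000, spread=883978523/6718464000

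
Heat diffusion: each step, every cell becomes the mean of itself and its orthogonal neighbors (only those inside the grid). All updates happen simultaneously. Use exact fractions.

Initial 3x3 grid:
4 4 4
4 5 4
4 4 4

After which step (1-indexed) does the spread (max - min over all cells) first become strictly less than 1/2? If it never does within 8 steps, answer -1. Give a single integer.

Step 1: max=17/4, min=4, spread=1/4
  -> spread < 1/2 first at step 1
Step 2: max=106/25, min=329/80, spread=51/400
Step 3: max=20023/4800, min=1487/360, spread=589/14400
Step 4: max=124943/30000, min=1193081/288000, spread=31859/1440000
Step 5: max=71811607/17280000, min=7464721/1800000, spread=751427/86400000
Step 6: max=448634687/108000000, min=4302263129/1036800000, spread=23149331/5184000000
Step 7: max=258314654263/62208000000, min=26894931889/6480000000, spread=616540643/311040000000
Step 8: max=1614312453983/388800000000, min=15493852008761/3732480000000, spread=17737747379/18662400000000

Answer: 1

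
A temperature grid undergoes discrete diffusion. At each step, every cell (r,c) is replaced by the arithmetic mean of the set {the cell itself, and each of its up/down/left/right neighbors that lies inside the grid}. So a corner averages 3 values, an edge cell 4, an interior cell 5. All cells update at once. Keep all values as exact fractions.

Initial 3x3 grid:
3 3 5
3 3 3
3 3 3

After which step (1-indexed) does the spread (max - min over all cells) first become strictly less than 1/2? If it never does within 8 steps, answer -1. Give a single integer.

Step 1: max=11/3, min=3, spread=2/3
Step 2: max=32/9, min=3, spread=5/9
Step 3: max=365/108, min=3, spread=41/108
  -> spread < 1/2 first at step 3
Step 4: max=21571/6480, min=551/180, spread=347/1296
Step 5: max=1273337/388800, min=5557/1800, spread=2921/15552
Step 6: max=75812539/23328000, min=673483/216000, spread=24611/186624
Step 7: max=4517762033/1399680000, min=15236741/4860000, spread=207329/2239488
Step 8: max=269972352451/83980800000, min=816401599/259200000, spread=1746635/26873856

Answer: 3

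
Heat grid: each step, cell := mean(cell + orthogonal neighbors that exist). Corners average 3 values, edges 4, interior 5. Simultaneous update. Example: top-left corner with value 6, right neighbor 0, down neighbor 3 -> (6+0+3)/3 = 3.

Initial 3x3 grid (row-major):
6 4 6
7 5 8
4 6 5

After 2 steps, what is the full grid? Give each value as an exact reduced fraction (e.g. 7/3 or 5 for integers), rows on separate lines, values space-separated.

After step 1:
  17/3 21/4 6
  11/2 6 6
  17/3 5 19/3
After step 2:
  197/36 275/48 23/4
  137/24 111/20 73/12
  97/18 23/4 52/9

Answer: 197/36 275/48 23/4
137/24 111/20 73/12
97/18 23/4 52/9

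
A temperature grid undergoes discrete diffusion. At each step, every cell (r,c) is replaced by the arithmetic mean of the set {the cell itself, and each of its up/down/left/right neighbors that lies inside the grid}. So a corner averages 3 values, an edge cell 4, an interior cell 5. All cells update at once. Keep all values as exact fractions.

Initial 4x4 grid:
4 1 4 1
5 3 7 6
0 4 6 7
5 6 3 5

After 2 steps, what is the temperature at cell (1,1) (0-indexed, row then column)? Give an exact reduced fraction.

Answer: 19/5

Derivation:
Step 1: cell (1,1) = 4
Step 2: cell (1,1) = 19/5
Full grid after step 2:
  28/9 163/48 907/240 73/18
  83/24 19/5 231/50 1207/240
  419/120 106/25 127/25 433/80
  35/9 509/120 199/40 16/3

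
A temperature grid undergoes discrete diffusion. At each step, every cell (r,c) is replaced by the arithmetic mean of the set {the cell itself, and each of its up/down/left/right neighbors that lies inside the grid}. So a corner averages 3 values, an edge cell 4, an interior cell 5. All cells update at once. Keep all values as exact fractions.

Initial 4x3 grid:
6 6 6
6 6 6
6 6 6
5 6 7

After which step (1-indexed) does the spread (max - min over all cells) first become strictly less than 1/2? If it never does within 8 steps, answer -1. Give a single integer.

Answer: 2

Derivation:
Step 1: max=19/3, min=17/3, spread=2/3
Step 2: max=223/36, min=209/36, spread=7/18
  -> spread < 1/2 first at step 2
Step 3: max=2641/432, min=2543/432, spread=49/216
Step 4: max=15737/2592, min=15367/2592, spread=185/1296
Step 5: max=94027/15552, min=92597/15552, spread=715/7776
Step 6: max=187595/31104, min=185653/31104, spread=971/15552
Step 7: max=280951/46656, min=278921/46656, spread=1015/23328
Step 8: max=13471153/2239488, min=13402703/2239488, spread=34225/1119744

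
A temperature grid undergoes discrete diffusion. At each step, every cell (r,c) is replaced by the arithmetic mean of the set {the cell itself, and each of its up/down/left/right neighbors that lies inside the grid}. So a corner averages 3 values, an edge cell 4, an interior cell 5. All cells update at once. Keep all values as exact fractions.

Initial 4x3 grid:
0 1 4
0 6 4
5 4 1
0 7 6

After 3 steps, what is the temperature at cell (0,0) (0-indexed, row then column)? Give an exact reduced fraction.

Step 1: cell (0,0) = 1/3
Step 2: cell (0,0) = 35/18
Step 3: cell (0,0) = 907/432
Full grid after step 3:
  907/432 38707/14400 47/16
  4859/1800 17603/6000 4231/1200
  1883/600 22693/6000 13823/3600
  2707/720 56417/14400 9211/2160

Answer: 907/432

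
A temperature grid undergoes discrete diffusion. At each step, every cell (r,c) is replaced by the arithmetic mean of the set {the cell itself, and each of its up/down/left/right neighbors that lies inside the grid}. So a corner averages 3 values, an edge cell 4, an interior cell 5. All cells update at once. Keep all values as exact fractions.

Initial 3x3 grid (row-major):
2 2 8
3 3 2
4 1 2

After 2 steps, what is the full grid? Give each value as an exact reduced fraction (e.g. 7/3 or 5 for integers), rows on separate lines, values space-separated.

After step 1:
  7/3 15/4 4
  3 11/5 15/4
  8/3 5/2 5/3
After step 2:
  109/36 737/240 23/6
  51/20 76/25 697/240
  49/18 271/120 95/36

Answer: 109/36 737/240 23/6
51/20 76/25 697/240
49/18 271/120 95/36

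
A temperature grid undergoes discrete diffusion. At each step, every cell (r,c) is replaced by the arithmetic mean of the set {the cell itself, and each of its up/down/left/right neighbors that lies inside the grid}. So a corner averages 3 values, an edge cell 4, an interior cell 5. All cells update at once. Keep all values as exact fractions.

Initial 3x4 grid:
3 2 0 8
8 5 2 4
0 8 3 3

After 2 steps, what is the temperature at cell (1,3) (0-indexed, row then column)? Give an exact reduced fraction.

Answer: 863/240

Derivation:
Step 1: cell (1,3) = 17/4
Step 2: cell (1,3) = 863/240
Full grid after step 2:
  65/18 89/24 123/40 15/4
  14/3 183/50 381/100 863/240
  40/9 55/12 53/15 139/36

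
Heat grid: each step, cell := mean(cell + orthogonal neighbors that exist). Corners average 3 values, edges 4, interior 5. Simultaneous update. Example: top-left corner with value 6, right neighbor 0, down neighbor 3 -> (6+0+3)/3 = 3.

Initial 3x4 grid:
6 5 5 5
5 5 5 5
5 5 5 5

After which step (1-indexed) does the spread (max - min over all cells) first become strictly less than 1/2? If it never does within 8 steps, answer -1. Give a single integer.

Step 1: max=16/3, min=5, spread=1/3
  -> spread < 1/2 first at step 1
Step 2: max=95/18, min=5, spread=5/18
Step 3: max=1121/216, min=5, spread=41/216
Step 4: max=133817/25920, min=5, spread=4217/25920
Step 5: max=7985149/1555200, min=36079/7200, spread=38417/311040
Step 6: max=477760211/93312000, min=722597/144000, spread=1903471/18662400
Step 7: max=28594589089/5598720000, min=21715759/4320000, spread=18038617/223948800
Step 8: max=1712884182851/335923200000, min=1956926759/388800000, spread=883978523/13436928000

Answer: 1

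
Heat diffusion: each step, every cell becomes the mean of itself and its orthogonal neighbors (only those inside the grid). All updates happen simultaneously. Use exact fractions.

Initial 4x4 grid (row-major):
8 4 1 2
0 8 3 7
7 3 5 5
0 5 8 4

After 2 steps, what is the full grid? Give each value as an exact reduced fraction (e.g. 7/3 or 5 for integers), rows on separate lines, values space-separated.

Answer: 5 307/80 953/240 121/36
317/80 5 399/100 529/120
357/80 41/10 519/100 599/120
7/2 191/40 599/120 197/36

Derivation:
After step 1:
  4 21/4 5/2 10/3
  23/4 18/5 24/5 17/4
  5/2 28/5 24/5 21/4
  4 4 11/2 17/3
After step 2:
  5 307/80 953/240 121/36
  317/80 5 399/100 529/120
  357/80 41/10 519/100 599/120
  7/2 191/40 599/120 197/36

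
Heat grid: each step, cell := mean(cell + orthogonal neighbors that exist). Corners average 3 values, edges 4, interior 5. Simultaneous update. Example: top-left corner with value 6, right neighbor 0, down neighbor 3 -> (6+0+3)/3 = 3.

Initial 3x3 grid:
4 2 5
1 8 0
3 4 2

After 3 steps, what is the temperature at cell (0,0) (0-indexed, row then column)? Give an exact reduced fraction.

Answer: 1411/432

Derivation:
Step 1: cell (0,0) = 7/3
Step 2: cell (0,0) = 133/36
Step 3: cell (0,0) = 1411/432
Full grid after step 3:
  1411/432 10339/2880 683/216
  857/240 3793/1200 9839/2880
  1385/432 10009/2880 109/36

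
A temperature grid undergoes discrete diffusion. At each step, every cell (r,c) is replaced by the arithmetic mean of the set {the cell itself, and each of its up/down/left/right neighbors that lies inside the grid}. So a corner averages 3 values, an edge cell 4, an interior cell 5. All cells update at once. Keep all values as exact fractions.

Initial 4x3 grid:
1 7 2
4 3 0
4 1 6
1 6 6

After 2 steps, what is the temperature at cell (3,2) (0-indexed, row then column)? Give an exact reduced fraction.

Step 1: cell (3,2) = 6
Step 2: cell (3,2) = 17/4
Full grid after step 2:
  41/12 53/16 3
  25/8 16/5 3
  79/24 13/4 4
  29/9 103/24 17/4

Answer: 17/4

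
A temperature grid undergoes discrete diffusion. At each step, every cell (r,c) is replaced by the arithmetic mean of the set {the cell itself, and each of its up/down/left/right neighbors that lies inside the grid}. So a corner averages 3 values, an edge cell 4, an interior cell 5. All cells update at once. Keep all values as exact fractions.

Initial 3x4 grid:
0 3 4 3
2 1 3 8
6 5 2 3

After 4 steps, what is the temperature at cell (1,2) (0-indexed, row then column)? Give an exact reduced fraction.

Answer: 1258753/360000

Derivation:
Step 1: cell (1,2) = 18/5
Step 2: cell (1,2) = 343/100
Step 3: cell (1,2) = 21227/6000
Step 4: cell (1,2) = 1258753/360000
Full grid after step 4:
  336653/129600 616573/216000 244051/72000 162811/43200
  813749/288000 366251/120000 1258753/360000 3335567/864000
  400153/129600 709823/216000 781403/216000 499333/129600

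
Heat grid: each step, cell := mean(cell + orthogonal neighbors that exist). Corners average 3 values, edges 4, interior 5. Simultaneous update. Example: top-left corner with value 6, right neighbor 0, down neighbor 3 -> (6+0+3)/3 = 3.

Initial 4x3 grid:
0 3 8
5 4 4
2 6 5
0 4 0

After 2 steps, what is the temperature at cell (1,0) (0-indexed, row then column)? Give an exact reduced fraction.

Answer: 49/15

Derivation:
Step 1: cell (1,0) = 11/4
Step 2: cell (1,0) = 49/15
Full grid after step 2:
  55/18 949/240 14/3
  49/15 407/100 23/5
  61/20 181/50 81/20
  31/12 117/40 37/12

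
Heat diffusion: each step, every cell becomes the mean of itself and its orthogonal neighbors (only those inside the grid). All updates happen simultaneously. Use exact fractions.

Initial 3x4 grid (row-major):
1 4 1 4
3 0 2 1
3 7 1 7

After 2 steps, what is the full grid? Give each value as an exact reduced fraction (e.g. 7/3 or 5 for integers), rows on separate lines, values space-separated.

After step 1:
  8/3 3/2 11/4 2
  7/4 16/5 1 7/2
  13/3 11/4 17/4 3
After step 2:
  71/36 607/240 29/16 11/4
  239/80 51/25 147/50 19/8
  53/18 109/30 11/4 43/12

Answer: 71/36 607/240 29/16 11/4
239/80 51/25 147/50 19/8
53/18 109/30 11/4 43/12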